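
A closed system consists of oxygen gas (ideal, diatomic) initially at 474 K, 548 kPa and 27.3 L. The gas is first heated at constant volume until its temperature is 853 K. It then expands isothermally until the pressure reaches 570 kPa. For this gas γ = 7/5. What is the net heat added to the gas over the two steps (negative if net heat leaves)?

n = P₁V₁/(RT₁) = 548×27.3/(8.314×474) = 3.80 mol.
Step 1 — Isochoric: V stays 27.3 L; P/T = const ⇒ T₂ = 853 K, P₂ = 986 kPa.
W = 0 (no volume change).
ΔU = nCvΔT = 3.80×20.8×(853−474) = 29900 J.
Q = ΔU = 29900 J.
State after step 1: P = 986 kPa, V = 27.3 L, T = 853 K.
Step 2 — Isothermal: T stays 853 K; PV = const ⇒ V₂ = 47.2 L, P₂ = 570 kPa.
ΔU = 0 (ideal gas, T constant).
W = nRT ln(V₂/V₁) = 3.80×8.314×853×ln(1.73) = 14800 J.
Q = ΔU + W = 14800 J.
Net over both steps: W = 14800 J, Q = 44700 J, ΔU = 29900 J.

44700 J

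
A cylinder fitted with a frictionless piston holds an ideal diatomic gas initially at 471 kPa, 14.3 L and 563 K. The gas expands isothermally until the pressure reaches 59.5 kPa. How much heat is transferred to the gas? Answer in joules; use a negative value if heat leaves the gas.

13900 J

n = P₁V₁/(RT₁) = 471×14.3/(8.314×563) = 1.44 mol.
Isothermal: T stays 563 K; PV = const ⇒ V₂ = 113 L, P₂ = 59.5 kPa.
ΔU = 0 (ideal gas, T constant).
W = nRT ln(V₂/V₁) = 1.44×8.314×563×ln(7.92) = 13900 J.
Q = ΔU + W = 13900 J.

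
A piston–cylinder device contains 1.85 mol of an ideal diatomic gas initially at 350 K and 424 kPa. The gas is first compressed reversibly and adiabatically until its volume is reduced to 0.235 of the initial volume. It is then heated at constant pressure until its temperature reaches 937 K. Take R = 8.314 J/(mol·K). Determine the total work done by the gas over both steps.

V₁ = nRT₁/P₁ = 1.85×8.314×350/424 = 12.7 L.
Step 1 — Adiabatic: TV^(γ−1) = const ⇒ T₂ = 350×(4.26)^0.400 = 625 K; PV^γ = const ⇒ P₂ = 3220 kPa.
ΔU = nCvΔT = 1.85×20.8×(625−350) = 10600 J.
Q = 0 for an adiabatic process, so W = −ΔU = -10600 J.
State after step 1: P = 3220 kPa, V = 2.98 L, T = 625 K.
Step 2 — Isobaric: P stays 3220 kPa; V/T = const ⇒ T₂ = 937 K, V₂ = 4.48 L.
W = PΔV = 3220×(4.48−2.98) kPa·L = 4800 J.
ΔU = nCvΔT = 1.85×20.8×(937−625) = 12000 J.
Q = ΔU + W = nCpΔT = 16800 J.
Net over both steps: W = -5760 J, Q = 16800 J, ΔU = 22600 J.

-5760 J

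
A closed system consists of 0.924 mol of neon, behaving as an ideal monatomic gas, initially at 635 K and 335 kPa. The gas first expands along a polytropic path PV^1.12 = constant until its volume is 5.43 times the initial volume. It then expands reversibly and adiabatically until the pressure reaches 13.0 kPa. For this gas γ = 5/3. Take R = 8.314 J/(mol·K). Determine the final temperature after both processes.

302 K

V₁ = nRT₁/P₁ = 0.924×8.314×635/335 = 14.6 L.
Step 1 — Polytropic n=1.12: T₂ = T₁(V₁/V₂)^(n−1) = 635×(0.184)^0.12 = 518 K; P₂ = P₁(V₁/V₂)^n = 50.4 kPa.
W = (P₁V₁−P₂V₂)/(n−1) = (335×14.6−50.4×79.1)/0.12 = 7470 J.
ΔU = nCvΔT = 0.924×12.5×(518−635) = -1340 J.
Q = ΔU + W = 6130 J.
State after step 1: P = 50.4 kPa, V = 79.1 L, T = 518 K.
Step 2 — Adiabatic: T₂/T₁ = (P₂/P₁)^((γ−1)/γ) ⇒ T₂ = 518×(0.258)^0.400 = 302 K; V₂ = 178 L.
ΔU = nCvΔT = 0.924×12.5×(302−518) = -2500 J.
Q = 0 for an adiabatic process, so W = −ΔU = 2500 J.
Net over both steps: W = 9970 J, Q = 6130 J, ΔU = -3840 J.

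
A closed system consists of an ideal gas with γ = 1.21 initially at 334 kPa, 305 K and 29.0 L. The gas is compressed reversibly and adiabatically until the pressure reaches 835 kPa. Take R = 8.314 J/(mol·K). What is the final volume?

13.6 L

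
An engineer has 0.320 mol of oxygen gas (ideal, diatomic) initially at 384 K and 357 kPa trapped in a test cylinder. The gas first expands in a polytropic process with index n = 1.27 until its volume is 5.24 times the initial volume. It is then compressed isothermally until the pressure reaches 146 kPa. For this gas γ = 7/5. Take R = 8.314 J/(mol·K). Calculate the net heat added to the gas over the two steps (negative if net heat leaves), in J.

V₁ = nRT₁/P₁ = 0.320×8.314×384/357 = 2.86 L.
Step 1 — Polytropic n=1.27: T₂ = T₁(V₁/V₂)^(n−1) = 384×(0.191)^0.27 = 246 K; P₂ = P₁(V₁/V₂)^n = 43.6 kPa.
W = (P₁V₁−P₂V₂)/(n−1) = (357×2.86−43.6×15.0)/0.27 = 1360 J.
ΔU = nCvΔT = 0.320×20.8×(246−384) = -921 J.
Q = ΔU + W = 443 J.
State after step 1: P = 43.6 kPa, V = 15.0 L, T = 246 K.
Step 2 — Isothermal: T stays 246 K; PV = const ⇒ V₂ = 4.47 L, P₂ = 146 kPa.
ΔU = 0 (ideal gas, T constant).
W = nRT ln(V₂/V₁) = 0.320×8.314×246×ln(0.298) = -790 J.
Q = ΔU + W = -790 J.
Net over both steps: W = 574 J, Q = -347 J, ΔU = -921 J.

-347 J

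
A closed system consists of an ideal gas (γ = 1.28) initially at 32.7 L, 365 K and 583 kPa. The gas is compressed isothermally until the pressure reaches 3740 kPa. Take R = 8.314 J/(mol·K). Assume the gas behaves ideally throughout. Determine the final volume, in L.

Isothermal: T stays 365 K; PV = const ⇒ V₂ = 5.10 L, P₂ = 3740 kPa.

5.10 L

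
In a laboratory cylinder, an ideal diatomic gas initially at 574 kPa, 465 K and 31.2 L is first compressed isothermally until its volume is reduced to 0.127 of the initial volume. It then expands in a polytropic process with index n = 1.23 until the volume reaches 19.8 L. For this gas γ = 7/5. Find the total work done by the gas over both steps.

-12900 J

n = P₁V₁/(RT₁) = 574×31.2/(8.314×465) = 4.63 mol.
Step 1 — Isothermal: T stays 465 K; PV = const ⇒ V₂ = 3.96 L, P₂ = 4520 kPa.
ΔU = 0 (ideal gas, T constant).
W = nRT ln(V₂/V₁) = 4.63×8.314×465×ln(0.127) = -37000 J.
Q = ΔU + W = -37000 J.
State after step 1: P = 4520 kPa, V = 3.96 L, T = 465 K.
Step 2 — Polytropic n=1.23: T₂ = T₁(V₁/V₂)^(n−1) = 465×(0.200)^0.23 = 321 K; P₂ = P₁(V₁/V₂)^n = 625 kPa.
W = (P₁V₁−P₂V₂)/(n−1) = (4520×3.96−625×19.8)/0.23 = 24100 J.
ΔU = nCvΔT = 4.63×20.8×(321−465) = -13800 J.
Q = ΔU + W = 10200 J.
Net over both steps: W = -12900 J, Q = -26700 J, ΔU = -13800 J.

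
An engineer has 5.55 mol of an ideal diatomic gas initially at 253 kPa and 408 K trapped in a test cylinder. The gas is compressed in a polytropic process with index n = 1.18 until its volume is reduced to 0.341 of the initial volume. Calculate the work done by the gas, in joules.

V₁ = nRT₁/P₁ = 5.55×8.314×408/253 = 74.4 L.
Polytropic n=1.18: T₂ = T₁(V₁/V₂)^(n−1) = 408×(2.93)^0.18 = 495 K; P₂ = P₁(V₁/V₂)^n = 900 kPa.
W = (P₁V₁−P₂V₂)/(n−1) = (253×74.4−900×25.4)/0.18 = -22300 J.

-22300 J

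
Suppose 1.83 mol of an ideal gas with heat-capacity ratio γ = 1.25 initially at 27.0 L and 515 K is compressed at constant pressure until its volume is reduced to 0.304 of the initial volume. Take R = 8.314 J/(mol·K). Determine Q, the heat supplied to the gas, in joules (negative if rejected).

-27300 J

P₁ = nRT₁/V₁ = 1.83×8.314×515/27.0 = 290 kPa.
Isobaric: P stays 290 kPa; V/T = const ⇒ T₂ = 157 K, V₂ = 8.21 L.
W = PΔV = 290×(8.21−27.0) kPa·L = -5450 J.
ΔU = nCvΔT = 1.83×33.3×(157−515) = -21800 J.
Q = ΔU + W = nCpΔT = -27300 J.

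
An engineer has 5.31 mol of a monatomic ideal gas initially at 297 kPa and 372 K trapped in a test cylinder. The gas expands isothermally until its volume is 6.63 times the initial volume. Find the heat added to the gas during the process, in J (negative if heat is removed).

31100 J

V₁ = nRT₁/P₁ = 5.31×8.314×372/297 = 55.3 L.
Isothermal: T stays 372 K; PV = const ⇒ V₂ = 367 L, P₂ = 44.8 kPa.
ΔU = 0 (ideal gas, T constant).
W = nRT ln(V₂/V₁) = 5.31×8.314×372×ln(6.63) = 31100 J.
Q = ΔU + W = 31100 J.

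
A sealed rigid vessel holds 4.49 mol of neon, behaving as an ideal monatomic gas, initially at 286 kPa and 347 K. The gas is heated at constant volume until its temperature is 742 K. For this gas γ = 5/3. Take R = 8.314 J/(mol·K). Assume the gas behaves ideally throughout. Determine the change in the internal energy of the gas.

V₁ = nRT₁/P₁ = 4.49×8.314×347/286 = 45.3 L.
Isochoric: V stays 45.3 L; P/T = const ⇒ T₂ = 742 K, P₂ = 612 kPa.
For an ideal gas ΔU = nCvΔT with Cv = (3/2)R = 12.5 J/(mol·K).
ΔU = 4.49×12.5×(742−347) = 22100 J.

22100 J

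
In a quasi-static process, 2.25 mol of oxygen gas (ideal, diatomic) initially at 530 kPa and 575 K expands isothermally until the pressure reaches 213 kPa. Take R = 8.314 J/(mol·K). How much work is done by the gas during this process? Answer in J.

V₁ = nRT₁/P₁ = 2.25×8.314×575/530 = 20.3 L.
Isothermal: T stays 575 K; PV = const ⇒ V₂ = 50.5 L, P₂ = 213 kPa.
W = nRT ln(V₂/V₁) = 2.25×8.314×575×ln(2.49) = 9810 J.

9810 J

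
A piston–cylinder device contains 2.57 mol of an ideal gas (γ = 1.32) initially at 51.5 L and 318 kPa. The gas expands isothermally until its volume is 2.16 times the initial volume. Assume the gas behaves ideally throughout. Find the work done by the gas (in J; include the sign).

12600 J

T₁ = P₁V₁/(nR) = 318×51.5/(2.57×8.314) = 766 K.
Isothermal: T stays 766 K; PV = const ⇒ V₂ = 111 L, P₂ = 147 kPa.
W = nRT ln(V₂/V₁) = 2.57×8.314×766×ln(2.16) = 12600 J.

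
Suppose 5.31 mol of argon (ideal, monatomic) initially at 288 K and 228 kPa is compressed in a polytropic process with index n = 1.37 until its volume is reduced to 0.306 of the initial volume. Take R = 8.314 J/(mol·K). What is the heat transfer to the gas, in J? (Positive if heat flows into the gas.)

V₁ = nRT₁/P₁ = 5.31×8.314×288/228 = 55.8 L.
Polytropic n=1.37: T₂ = T₁(V₁/V₂)^(n−1) = 288×(3.27)^0.37 = 446 K; P₂ = P₁(V₁/V₂)^n = 1150 kPa.
W = (P₁V₁−P₂V₂)/(n−1) = (228×55.8−1150×17.1)/0.37 = -18900 J.
ΔU = nCvΔT = 5.31×12.5×(446−288) = 10500 J.
Q = ΔU + W = -8410 J.

-8410 J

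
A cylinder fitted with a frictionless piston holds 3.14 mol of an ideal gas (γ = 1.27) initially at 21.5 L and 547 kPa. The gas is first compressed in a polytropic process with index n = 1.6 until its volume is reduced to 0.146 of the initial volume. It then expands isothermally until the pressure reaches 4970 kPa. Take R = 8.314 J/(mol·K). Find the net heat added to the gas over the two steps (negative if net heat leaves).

84600 J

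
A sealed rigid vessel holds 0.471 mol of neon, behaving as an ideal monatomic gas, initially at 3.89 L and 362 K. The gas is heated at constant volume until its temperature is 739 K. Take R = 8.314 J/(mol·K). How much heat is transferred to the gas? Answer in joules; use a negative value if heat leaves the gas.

P₁ = nRT₁/V₁ = 0.471×8.314×362/3.89 = 364 kPa.
Isochoric: V stays 3.89 L; P/T = const ⇒ T₂ = 739 K, P₂ = 744 kPa.
W = 0 (no volume change).
ΔU = nCvΔT = 0.471×12.5×(739−362) = 2210 J.
Q = ΔU = 2210 J.

2210 J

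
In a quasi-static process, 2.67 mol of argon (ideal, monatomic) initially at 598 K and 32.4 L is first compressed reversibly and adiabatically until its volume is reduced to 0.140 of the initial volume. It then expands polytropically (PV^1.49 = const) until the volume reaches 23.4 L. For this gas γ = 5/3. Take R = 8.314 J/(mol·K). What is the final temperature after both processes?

993 K

P₁ = nRT₁/V₁ = 2.67×8.314×598/32.4 = 410 kPa.
Step 1 — Adiabatic: TV^(γ−1) = const ⇒ T₂ = 598×(7.14)^0.667 = 2220 K; PV^γ = const ⇒ P₂ = 10900 kPa.
ΔU = nCvΔT = 2.67×12.5×(2220−598) = 53900 J.
Q = 0 for an adiabatic process, so W = −ΔU = -53900 J.
State after step 1: P = 10900 kPa, V = 4.54 L, T = 2220 K.
Step 2 — Polytropic n=1.49: T₂ = T₁(V₁/V₂)^(n−1) = 2220×(0.194)^0.49 = 993 K; P₂ = P₁(V₁/V₂)^n = 942 kPa.
W = (P₁V₁−P₂V₂)/(n−1) = (10900×4.54−942×23.4)/0.49 = 55500 J.
ΔU = nCvΔT = 2.67×12.5×(993−2220) = -40800 J.
Q = ΔU + W = 14700 J.
Net over both steps: W = 1570 J, Q = 14700 J, ΔU = 13100 J.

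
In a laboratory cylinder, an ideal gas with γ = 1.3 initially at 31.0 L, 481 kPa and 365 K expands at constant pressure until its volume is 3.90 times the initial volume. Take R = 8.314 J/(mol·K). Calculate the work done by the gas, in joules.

n = P₁V₁/(RT₁) = 481×31.0/(8.314×365) = 4.91 mol.
Isobaric: P stays 481 kPa; V/T = const ⇒ T₂ = 1420 K, V₂ = 121 L.
W = PΔV = 481×(121−31.0) kPa·L = 43200 J.

43200 J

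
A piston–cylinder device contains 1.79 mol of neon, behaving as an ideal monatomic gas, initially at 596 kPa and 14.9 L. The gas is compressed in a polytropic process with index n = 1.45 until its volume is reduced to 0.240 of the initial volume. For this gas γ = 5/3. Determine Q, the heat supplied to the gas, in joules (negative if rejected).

T₁ = P₁V₁/(nR) = 596×14.9/(1.79×8.314) = 597 K.
Polytropic n=1.45: T₂ = T₁(V₁/V₂)^(n−1) = 597×(4.17)^0.45 = 1130 K; P₂ = P₁(V₁/V₂)^n = 4720 kPa.
W = (P₁V₁−P₂V₂)/(n−1) = (596×14.9−4720×3.58)/0.45 = -17800 J.
ΔU = nCvΔT = 1.79×12.5×(1130−597) = 12000 J.
Q = ΔU + W = -5780 J.

-5780 J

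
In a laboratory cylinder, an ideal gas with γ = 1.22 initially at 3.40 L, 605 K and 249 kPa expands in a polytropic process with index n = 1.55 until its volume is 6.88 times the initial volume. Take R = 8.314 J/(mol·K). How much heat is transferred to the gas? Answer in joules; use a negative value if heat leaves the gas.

-1510 J

n = P₁V₁/(RT₁) = 249×3.40/(8.314×605) = 0.168 mol.
Polytropic n=1.55: T₂ = T₁(V₁/V₂)^(n−1) = 605×(0.145)^0.55 = 209 K; P₂ = P₁(V₁/V₂)^n = 12.5 kPa.
W = (P₁V₁−P₂V₂)/(n−1) = (249×3.40−12.5×23.4)/0.55 = 1010 J.
ΔU = nCvΔT = 0.168×37.8×(209−605) = -2520 J.
Q = ΔU + W = -1510 J.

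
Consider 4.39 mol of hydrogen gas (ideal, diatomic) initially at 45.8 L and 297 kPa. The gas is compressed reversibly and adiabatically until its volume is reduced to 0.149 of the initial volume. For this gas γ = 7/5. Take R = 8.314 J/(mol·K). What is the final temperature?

798 K

T₁ = P₁V₁/(nR) = 297×45.8/(4.39×8.314) = 373 K.
Adiabatic: TV^(γ−1) = const ⇒ T₂ = 373×(6.71)^0.400 = 798 K; PV^γ = const ⇒ P₂ = 4270 kPa.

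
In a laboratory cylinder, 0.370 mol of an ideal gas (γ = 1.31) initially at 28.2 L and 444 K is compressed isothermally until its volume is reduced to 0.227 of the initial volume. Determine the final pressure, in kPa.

213 kPa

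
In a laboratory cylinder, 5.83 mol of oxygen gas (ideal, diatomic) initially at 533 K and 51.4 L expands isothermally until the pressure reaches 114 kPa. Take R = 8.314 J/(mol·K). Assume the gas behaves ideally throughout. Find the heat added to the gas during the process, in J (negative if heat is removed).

P₁ = nRT₁/V₁ = 5.83×8.314×533/51.4 = 503 kPa.
Isothermal: T stays 533 K; PV = const ⇒ V₂ = 227 L, P₂ = 114 kPa.
ΔU = 0 (ideal gas, T constant).
W = nRT ln(V₂/V₁) = 5.83×8.314×533×ln(4.41) = 38300 J.
Q = ΔU + W = 38300 J.

38300 J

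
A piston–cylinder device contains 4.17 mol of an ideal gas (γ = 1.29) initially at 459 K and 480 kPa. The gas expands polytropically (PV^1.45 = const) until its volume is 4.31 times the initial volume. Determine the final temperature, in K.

238 K

V₁ = nRT₁/P₁ = 4.17×8.314×459/480 = 33.2 L.
Polytropic n=1.45: T₂ = T₁(V₁/V₂)^(n−1) = 459×(0.232)^0.45 = 238 K; P₂ = P₁(V₁/V₂)^n = 57.7 kPa.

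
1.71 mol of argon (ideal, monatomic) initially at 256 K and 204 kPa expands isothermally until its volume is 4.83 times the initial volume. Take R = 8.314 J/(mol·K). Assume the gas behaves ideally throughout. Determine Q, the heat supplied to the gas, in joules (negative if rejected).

5730 J

V₁ = nRT₁/P₁ = 1.71×8.314×256/204 = 17.8 L.
Isothermal: T stays 256 K; PV = const ⇒ V₂ = 86.2 L, P₂ = 42.2 kPa.
ΔU = 0 (ideal gas, T constant).
W = nRT ln(V₂/V₁) = 1.71×8.314×256×ln(4.83) = 5730 J.
Q = ΔU + W = 5730 J.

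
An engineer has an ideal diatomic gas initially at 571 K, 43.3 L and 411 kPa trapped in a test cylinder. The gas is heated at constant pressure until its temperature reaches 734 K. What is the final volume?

55.7 L

Isobaric: P stays 411 kPa; V/T = const ⇒ T₂ = 734 K, V₂ = 55.7 L.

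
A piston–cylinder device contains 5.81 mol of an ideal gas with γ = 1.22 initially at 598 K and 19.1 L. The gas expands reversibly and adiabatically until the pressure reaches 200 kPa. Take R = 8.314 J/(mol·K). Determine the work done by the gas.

40100 J

P₁ = nRT₁/V₁ = 5.81×8.314×598/19.1 = 1510 kPa.
Adiabatic: T₂/T₁ = (P₂/P₁)^((γ−1)/γ) ⇒ T₂ = 598×(0.132)^0.180 = 415 K; V₂ = 100 L.
ΔU = nCvΔT = 5.81×37.8×(415−598) = -40100 J.
Q = 0 for an adiabatic process, so W = −ΔU = 40100 J.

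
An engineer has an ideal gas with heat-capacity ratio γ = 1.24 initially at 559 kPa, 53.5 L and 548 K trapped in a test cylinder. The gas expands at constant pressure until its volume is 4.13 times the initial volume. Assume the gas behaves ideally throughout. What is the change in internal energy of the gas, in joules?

n = P₁V₁/(RT₁) = 559×53.5/(8.314×548) = 6.56 mol.
Isobaric: P stays 559 kPa; V/T = const ⇒ T₂ = 2260 K, V₂ = 221 L.
For an ideal gas ΔU = nCvΔT with Cv = R/(γ−1) = 34.6 J/(mol·K).
ΔU = 6.56×34.6×(2260−548) = 390000 J.

390000 J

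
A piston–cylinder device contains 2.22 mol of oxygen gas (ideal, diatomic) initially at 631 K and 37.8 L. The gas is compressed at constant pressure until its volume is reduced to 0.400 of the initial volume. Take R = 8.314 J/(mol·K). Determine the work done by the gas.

P₁ = nRT₁/V₁ = 2.22×8.314×631/37.8 = 308 kPa.
Isobaric: P stays 308 kPa; V/T = const ⇒ T₂ = 252 K, V₂ = 15.1 L.
W = PΔV = 308×(15.1−37.8) kPa·L = -6990 J.

-6990 J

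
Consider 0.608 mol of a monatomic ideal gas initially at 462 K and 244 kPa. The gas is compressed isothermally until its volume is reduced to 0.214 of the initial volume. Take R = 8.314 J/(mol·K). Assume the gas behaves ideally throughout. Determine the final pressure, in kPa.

1140 kPa

V₁ = nRT₁/P₁ = 0.608×8.314×462/244 = 9.57 L.
Isothermal: T stays 462 K; PV = const ⇒ V₂ = 2.05 L, P₂ = 1140 kPa.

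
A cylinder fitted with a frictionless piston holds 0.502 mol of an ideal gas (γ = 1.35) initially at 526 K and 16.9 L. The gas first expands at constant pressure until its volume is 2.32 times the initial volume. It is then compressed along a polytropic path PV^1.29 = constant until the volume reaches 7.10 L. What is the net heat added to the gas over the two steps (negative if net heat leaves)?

P₁ = nRT₁/V₁ = 0.502×8.314×526/16.9 = 130 kPa.
Step 1 — Isobaric: P stays 130 kPa; V/T = const ⇒ T₂ = 1220 K, V₂ = 39.2 L.
W = PΔV = 130×(39.2−16.9) kPa·L = 2900 J.
ΔU = nCvΔT = 0.502×23.8×(1220−526) = 8280 J.
Q = ΔU + W = nCpΔT = 11200 J.
State after step 1: P = 130 kPa, V = 39.2 L, T = 1220 K.
Step 2 — Polytropic n=1.29: T₂ = T₁(V₁/V₂)^(n−1) = 1220×(5.52)^0.29 = 2000 K; P₂ = P₁(V₁/V₂)^n = 1180 kPa.
W = (P₁V₁−P₂V₂)/(n−1) = (130×39.2−1180×7.10)/0.29 = -11300 J.
ΔU = nCvΔT = 0.502×23.8×(2000−1220) = 9330 J.
Q = ΔU + W = -1930 J.
Net over both steps: W = -8370 J, Q = 9250 J, ΔU = 17600 J.

9250 J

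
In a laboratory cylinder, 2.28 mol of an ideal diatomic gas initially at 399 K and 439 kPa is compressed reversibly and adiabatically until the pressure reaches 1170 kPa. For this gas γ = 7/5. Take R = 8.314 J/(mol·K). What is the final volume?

V₁ = nRT₁/P₁ = 2.28×8.314×399/439 = 17.2 L.
Adiabatic: T₂/T₁ = (P₂/P₁)^((γ−1)/γ) ⇒ T₂ = 399×(2.67)^0.286 = 528 K; V₂ = 8.55 L.

8.55 L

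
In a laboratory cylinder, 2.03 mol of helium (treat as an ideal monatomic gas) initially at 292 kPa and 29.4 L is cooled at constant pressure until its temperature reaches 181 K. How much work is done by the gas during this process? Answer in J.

T₁ = P₁V₁/(nR) = 292×29.4/(2.03×8.314) = 509 K.
Isobaric: P stays 292 kPa; V/T = const ⇒ T₂ = 181 K, V₂ = 10.5 L.
W = PΔV = 292×(10.5−29.4) kPa·L = -5530 J.

-5530 J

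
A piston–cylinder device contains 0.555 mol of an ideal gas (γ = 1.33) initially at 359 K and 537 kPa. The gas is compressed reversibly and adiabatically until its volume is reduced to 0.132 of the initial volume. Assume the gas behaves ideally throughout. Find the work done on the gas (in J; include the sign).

V₁ = nRT₁/P₁ = 0.555×8.314×359/537 = 3.08 L.
Adiabatic: TV^(γ−1) = const ⇒ T₂ = 359×(7.58)^0.330 = 700 K; PV^γ = const ⇒ P₂ = 7940 kPa.
ΔU = nCvΔT = 0.555×25.2×(700−359) = 4770 J.
Q = 0 for an adiabatic process, so W = −ΔU = -4770 J.
Work done on the gas = −W_by = 4770 J.

4770 J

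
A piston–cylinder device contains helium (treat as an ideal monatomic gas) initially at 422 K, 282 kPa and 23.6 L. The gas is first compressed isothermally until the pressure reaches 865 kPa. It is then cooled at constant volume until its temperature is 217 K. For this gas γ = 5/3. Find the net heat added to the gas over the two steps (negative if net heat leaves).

-12300 J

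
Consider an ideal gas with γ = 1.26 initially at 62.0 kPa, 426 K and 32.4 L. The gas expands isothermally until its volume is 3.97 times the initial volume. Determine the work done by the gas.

n = P₁V₁/(RT₁) = 62.0×32.4/(8.314×426) = 0.567 mol.
Isothermal: T stays 426 K; PV = const ⇒ V₂ = 129 L, P₂ = 15.6 kPa.
W = nRT ln(V₂/V₁) = 0.567×8.314×426×ln(3.97) = 2770 J.

2770 J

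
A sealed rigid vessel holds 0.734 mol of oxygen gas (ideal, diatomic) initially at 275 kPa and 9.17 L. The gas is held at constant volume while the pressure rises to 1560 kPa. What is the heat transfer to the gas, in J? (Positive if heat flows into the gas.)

T₁ = P₁V₁/(nR) = 275×9.17/(0.734×8.314) = 413 K.
Isochoric: V stays 9.17 L; P/T = const ⇒ T₂ = 2340 K, P₂ = 1560 kPa.
W = 0 (no volume change).
ΔU = nCvΔT = 0.734×20.8×(2340−413) = 29500 J.
Q = ΔU = 29500 J.

29500 J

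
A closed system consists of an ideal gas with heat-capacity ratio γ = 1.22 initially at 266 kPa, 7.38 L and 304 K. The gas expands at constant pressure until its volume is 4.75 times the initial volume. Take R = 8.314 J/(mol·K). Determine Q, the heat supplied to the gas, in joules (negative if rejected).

40800 J

n = P₁V₁/(RT₁) = 266×7.38/(8.314×304) = 0.777 mol.
Isobaric: P stays 266 kPa; V/T = const ⇒ T₂ = 1440 K, V₂ = 35.1 L.
W = PΔV = 266×(35.1−7.38) kPa·L = 7360 J.
ΔU = nCvΔT = 0.777×37.8×(1440−304) = 33500 J.
Q = ΔU + W = nCpΔT = 40800 J.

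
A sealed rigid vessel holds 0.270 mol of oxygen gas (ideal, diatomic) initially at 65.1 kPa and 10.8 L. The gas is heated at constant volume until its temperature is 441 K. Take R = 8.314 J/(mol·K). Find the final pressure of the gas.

T₁ = P₁V₁/(nR) = 65.1×10.8/(0.270×8.314) = 313 K.
Isochoric: V stays 10.8 L; P/T = const ⇒ T₂ = 441 K, P₂ = 91.7 kPa.

91.7 kPa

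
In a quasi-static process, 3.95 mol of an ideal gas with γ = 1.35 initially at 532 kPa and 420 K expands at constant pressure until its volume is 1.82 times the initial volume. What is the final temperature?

764 K

V₁ = nRT₁/P₁ = 3.95×8.314×420/532 = 25.9 L.
Isobaric: P stays 532 kPa; V/T = const ⇒ T₂ = 764 K, V₂ = 47.2 L.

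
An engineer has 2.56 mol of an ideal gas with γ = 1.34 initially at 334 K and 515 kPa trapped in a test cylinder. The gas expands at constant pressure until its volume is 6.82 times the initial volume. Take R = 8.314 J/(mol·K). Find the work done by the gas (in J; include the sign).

V₁ = nRT₁/P₁ = 2.56×8.314×334/515 = 13.8 L.
Isobaric: P stays 515 kPa; V/T = const ⇒ T₂ = 2280 K, V₂ = 94.1 L.
W = PΔV = 515×(94.1−13.8) kPa·L = 41400 J.

41400 J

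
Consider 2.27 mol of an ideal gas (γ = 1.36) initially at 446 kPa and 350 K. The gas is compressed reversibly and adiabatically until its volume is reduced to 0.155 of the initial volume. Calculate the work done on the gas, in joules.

V₁ = nRT₁/P₁ = 2.27×8.314×350/446 = 14.8 L.
Adiabatic: TV^(γ−1) = const ⇒ T₂ = 350×(6.45)^0.360 = 685 K; PV^γ = const ⇒ P₂ = 5630 kPa.
ΔU = nCvΔT = 2.27×23.1×(685−350) = 17600 J.
Q = 0 for an adiabatic process, so W = −ΔU = -17600 J.
Work done on the gas = −W_by = 17600 J.

17600 J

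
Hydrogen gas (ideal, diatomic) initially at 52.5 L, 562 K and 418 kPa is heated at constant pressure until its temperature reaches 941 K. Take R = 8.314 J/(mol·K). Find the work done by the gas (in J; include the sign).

14800 J

n = P₁V₁/(RT₁) = 418×52.5/(8.314×562) = 4.70 mol.
Isobaric: P stays 418 kPa; V/T = const ⇒ T₂ = 941 K, V₂ = 87.9 L.
W = PΔV = 418×(87.9−52.5) kPa·L = 14800 J.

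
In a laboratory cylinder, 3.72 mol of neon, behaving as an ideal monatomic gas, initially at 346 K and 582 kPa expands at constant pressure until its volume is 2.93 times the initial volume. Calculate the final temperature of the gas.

1010 K

V₁ = nRT₁/P₁ = 3.72×8.314×346/582 = 18.4 L.
Isobaric: P stays 582 kPa; V/T = const ⇒ T₂ = 1010 K, V₂ = 53.9 L.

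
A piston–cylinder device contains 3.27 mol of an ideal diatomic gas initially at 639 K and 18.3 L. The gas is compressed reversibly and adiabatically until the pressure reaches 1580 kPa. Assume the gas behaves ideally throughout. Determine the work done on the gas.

P₁ = nRT₁/V₁ = 3.27×8.314×639/18.3 = 949 kPa.
Adiabatic: T₂/T₁ = (P₂/P₁)^((γ−1)/γ) ⇒ T₂ = 639×(1.66)^0.286 = 739 K; V₂ = 12.7 L.
ΔU = nCvΔT = 3.27×20.8×(739−639) = 6800 J.
Q = 0 for an adiabatic process, so W = −ΔU = -6800 J.
Work done on the gas = −W_by = 6800 J.

6800 J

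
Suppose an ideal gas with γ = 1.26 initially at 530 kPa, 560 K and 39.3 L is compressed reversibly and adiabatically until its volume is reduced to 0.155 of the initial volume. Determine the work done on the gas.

n = P₁V₁/(RT₁) = 530×39.3/(8.314×560) = 4.47 mol.
Adiabatic: TV^(γ−1) = const ⇒ T₂ = 560×(6.45)^0.260 = 909 K; PV^γ = const ⇒ P₂ = 5550 kPa.
ΔU = nCvΔT = 4.47×32.0×(909−560) = 50000 J.
Q = 0 for an adiabatic process, so W = −ΔU = -50000 J.
Work done on the gas = −W_by = 50000 J.

50000 J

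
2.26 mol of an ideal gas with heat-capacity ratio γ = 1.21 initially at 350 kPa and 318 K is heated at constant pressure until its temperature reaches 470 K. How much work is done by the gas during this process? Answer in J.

V₁ = nRT₁/P₁ = 2.26×8.314×318/350 = 17.1 L.
Isobaric: P stays 350 kPa; V/T = const ⇒ T₂ = 470 K, V₂ = 25.2 L.
W = PΔV = 350×(25.2−17.1) kPa·L = 2860 J.

2860 J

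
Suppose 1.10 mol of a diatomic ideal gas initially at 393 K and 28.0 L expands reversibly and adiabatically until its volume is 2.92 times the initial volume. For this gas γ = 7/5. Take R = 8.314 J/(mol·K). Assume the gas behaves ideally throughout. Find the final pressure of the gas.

P₁ = nRT₁/V₁ = 1.10×8.314×393/28.0 = 128 kPa.
Adiabatic: TV^(γ−1) = const ⇒ T₂ = 393×(0.342)^0.400 = 256 K; PV^γ = const ⇒ P₂ = 28.6 kPa.

28.6 kPa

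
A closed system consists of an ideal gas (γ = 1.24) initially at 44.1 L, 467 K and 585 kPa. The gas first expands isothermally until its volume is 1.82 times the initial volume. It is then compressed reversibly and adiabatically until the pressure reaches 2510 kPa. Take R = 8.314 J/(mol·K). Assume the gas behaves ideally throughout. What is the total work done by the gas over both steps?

n = P₁V₁/(RT₁) = 585×44.1/(8.314×467) = 6.64 mol.
Step 1 — Isothermal: T stays 467 K; PV = const ⇒ V₂ = 80.3 L, P₂ = 321 kPa.
ΔU = 0 (ideal gas, T constant).
W = nRT ln(V₂/V₁) = 6.64×8.314×467×ln(1.82) = 15400 J.
Q = ΔU + W = 15400 J.
State after step 1: P = 321 kPa, V = 80.3 L, T = 467 K.
Step 2 — Adiabatic: T₂/T₁ = (P₂/P₁)^((γ−1)/γ) ⇒ T₂ = 467×(7.81)^0.194 = 695 K; V₂ = 15.3 L.
ΔU = nCvΔT = 6.64×34.6×(695−467) = 52500 J.
Q = 0 for an adiabatic process, so W = −ΔU = -52500 J.
Net over both steps: W = -37100 J, Q = 15400 J, ΔU = 52500 J.

-37100 J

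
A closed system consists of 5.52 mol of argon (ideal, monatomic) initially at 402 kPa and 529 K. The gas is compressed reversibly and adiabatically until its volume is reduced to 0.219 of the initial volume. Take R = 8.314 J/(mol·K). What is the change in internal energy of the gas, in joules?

63800 J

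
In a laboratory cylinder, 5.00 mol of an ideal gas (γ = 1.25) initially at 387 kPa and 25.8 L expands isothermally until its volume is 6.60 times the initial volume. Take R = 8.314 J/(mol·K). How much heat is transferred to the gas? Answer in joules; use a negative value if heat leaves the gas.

18800 J

T₁ = P₁V₁/(nR) = 387×25.8/(5.00×8.314) = 240 K.
Isothermal: T stays 240 K; PV = const ⇒ V₂ = 170 L, P₂ = 58.6 kPa.
ΔU = 0 (ideal gas, T constant).
W = nRT ln(V₂/V₁) = 5.00×8.314×240×ln(6.60) = 18800 J.
Q = ΔU + W = 18800 J.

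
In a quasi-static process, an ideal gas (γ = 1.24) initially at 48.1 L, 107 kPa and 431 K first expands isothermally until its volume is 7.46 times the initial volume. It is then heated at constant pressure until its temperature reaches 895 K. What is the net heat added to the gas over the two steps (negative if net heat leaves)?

n = P₁V₁/(RT₁) = 107×48.1/(8.314×431) = 1.44 mol.
Step 1 — Isothermal: T stays 431 K; PV = const ⇒ V₂ = 359 L, P₂ = 14.3 kPa.
ΔU = 0 (ideal gas, T constant).
W = nRT ln(V₂/V₁) = 1.44×8.314×431×ln(7.46) = 10300 J.
Q = ΔU + W = 10300 J.
State after step 1: P = 14.3 kPa, V = 359 L, T = 431 K.
Step 2 — Isobaric: P stays 14.3 kPa; V/T = const ⇒ T₂ = 895 K, V₂ = 745 L.
W = PΔV = 14.3×(745−359) kPa·L = 5540 J.
ΔU = nCvΔT = 1.44×34.6×(895−431) = 23100 J.
Q = ΔU + W = nCpΔT = 28600 J.
Net over both steps: W = 15900 J, Q = 39000 J, ΔU = 23100 J.

39000 J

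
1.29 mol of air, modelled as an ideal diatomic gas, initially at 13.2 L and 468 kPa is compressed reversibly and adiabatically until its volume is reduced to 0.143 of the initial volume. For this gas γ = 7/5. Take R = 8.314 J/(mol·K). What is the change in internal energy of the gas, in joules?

18200 J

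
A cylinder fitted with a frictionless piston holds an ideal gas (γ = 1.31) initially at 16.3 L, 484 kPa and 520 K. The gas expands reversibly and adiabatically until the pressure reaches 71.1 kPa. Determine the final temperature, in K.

330 K

Adiabatic: T₂/T₁ = (P₂/P₁)^((γ−1)/γ) ⇒ T₂ = 520×(0.147)^0.237 = 330 K; V₂ = 70.5 L.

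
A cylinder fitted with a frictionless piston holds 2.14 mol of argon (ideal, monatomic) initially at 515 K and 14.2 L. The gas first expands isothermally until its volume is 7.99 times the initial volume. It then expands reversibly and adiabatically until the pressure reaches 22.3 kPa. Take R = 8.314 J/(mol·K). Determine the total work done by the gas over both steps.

24600 J

P₁ = nRT₁/V₁ = 2.14×8.314×515/14.2 = 645 kPa.
Step 1 — Isothermal: T stays 515 K; PV = const ⇒ V₂ = 113 L, P₂ = 80.8 kPa.
ΔU = 0 (ideal gas, T constant).
W = nRT ln(V₂/V₁) = 2.14×8.314×515×ln(7.99) = 19000 J.
Q = ΔU + W = 19000 J.
State after step 1: P = 80.8 kPa, V = 113 L, T = 515 K.
Step 2 — Adiabatic: T₂/T₁ = (P₂/P₁)^((γ−1)/γ) ⇒ T₂ = 515×(0.276)^0.400 = 308 K; V₂ = 246 L.
ΔU = nCvΔT = 2.14×12.5×(308−515) = -5530 J.
Q = 0 for an adiabatic process, so W = −ΔU = 5530 J.
Net over both steps: W = 24600 J, Q = 19000 J, ΔU = -5530 J.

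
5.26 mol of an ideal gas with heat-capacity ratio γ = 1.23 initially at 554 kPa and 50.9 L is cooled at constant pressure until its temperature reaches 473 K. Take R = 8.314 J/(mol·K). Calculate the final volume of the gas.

37.3 L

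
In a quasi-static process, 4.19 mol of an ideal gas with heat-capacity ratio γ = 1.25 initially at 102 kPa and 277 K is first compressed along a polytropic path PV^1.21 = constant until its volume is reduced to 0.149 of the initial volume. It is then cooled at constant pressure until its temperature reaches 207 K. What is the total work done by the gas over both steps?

-29800 J

V₁ = nRT₁/P₁ = 4.19×8.314×277/102 = 94.6 L.
Step 1 — Polytropic n=1.21: T₂ = T₁(V₁/V₂)^(n−1) = 277×(6.71)^0.21 = 413 K; P₂ = P₁(V₁/V₂)^n = 1020 kPa.
W = (P₁V₁−P₂V₂)/(n−1) = (102×94.6−1020×14.1)/0.21 = -22600 J.
ΔU = nCvΔT = 4.19×33.3×(413−277) = 19000 J.
Q = ΔU + W = -3610 J.
State after step 1: P = 1020 kPa, V = 14.1 L, T = 413 K.
Step 2 — Isobaric: P stays 1020 kPa; V/T = const ⇒ T₂ = 207 K, V₂ = 7.06 L.
W = PΔV = 1020×(7.06−14.1) kPa·L = -7180 J.
ΔU = nCvΔT = 4.19×33.3×(207−413) = -28700 J.
Q = ΔU + W = nCpΔT = -35900 J.
Net over both steps: W = -29800 J, Q = -39500 J, ΔU = -9750 J.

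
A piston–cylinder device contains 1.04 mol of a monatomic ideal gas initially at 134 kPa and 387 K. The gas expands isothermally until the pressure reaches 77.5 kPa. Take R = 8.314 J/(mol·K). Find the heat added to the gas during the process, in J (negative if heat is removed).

1830 J

V₁ = nRT₁/P₁ = 1.04×8.314×387/134 = 25.0 L.
Isothermal: T stays 387 K; PV = const ⇒ V₂ = 43.2 L, P₂ = 77.5 kPa.
ΔU = 0 (ideal gas, T constant).
W = nRT ln(V₂/V₁) = 1.04×8.314×387×ln(1.73) = 1830 J.
Q = ΔU + W = 1830 J.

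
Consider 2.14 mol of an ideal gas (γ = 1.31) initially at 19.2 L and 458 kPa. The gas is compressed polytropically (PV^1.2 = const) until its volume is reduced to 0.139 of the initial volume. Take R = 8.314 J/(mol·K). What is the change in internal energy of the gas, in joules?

T₁ = P₁V₁/(nR) = 458×19.2/(2.14×8.314) = 494 K.
Polytropic n=1.2: T₂ = T₁(V₁/V₂)^(n−1) = 494×(7.19)^0.20 = 733 K; P₂ = P₁(V₁/V₂)^n = 4890 kPa.
For an ideal gas ΔU = nCvΔT with Cv = R/(γ−1) = 26.8 J/(mol·K).
ΔU = 2.14×26.8×(733−494) = 13700 J.

13700 J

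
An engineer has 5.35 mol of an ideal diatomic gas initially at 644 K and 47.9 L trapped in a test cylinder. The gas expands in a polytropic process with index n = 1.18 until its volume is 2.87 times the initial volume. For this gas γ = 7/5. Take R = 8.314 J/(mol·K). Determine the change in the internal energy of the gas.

P₁ = nRT₁/V₁ = 5.35×8.314×644/47.9 = 598 kPa.
Polytropic n=1.18: T₂ = T₁(V₁/V₂)^(n−1) = 644×(0.348)^0.18 = 533 K; P₂ = P₁(V₁/V₂)^n = 172 kPa.
For an ideal gas ΔU = nCvΔT with Cv = (5/2)R = 20.8 J/(mol·K).
ΔU = 5.35×20.8×(533−644) = -12400 J.

-12400 J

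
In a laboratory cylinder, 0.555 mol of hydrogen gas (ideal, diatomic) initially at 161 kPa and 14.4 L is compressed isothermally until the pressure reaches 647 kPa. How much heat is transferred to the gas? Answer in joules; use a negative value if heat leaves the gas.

-3220 J

T₁ = P₁V₁/(nR) = 161×14.4/(0.555×8.314) = 502 K.
Isothermal: T stays 502 K; PV = const ⇒ V₂ = 3.58 L, P₂ = 647 kPa.
ΔU = 0 (ideal gas, T constant).
W = nRT ln(V₂/V₁) = 0.555×8.314×502×ln(0.249) = -3220 J.
Q = ΔU + W = -3220 J.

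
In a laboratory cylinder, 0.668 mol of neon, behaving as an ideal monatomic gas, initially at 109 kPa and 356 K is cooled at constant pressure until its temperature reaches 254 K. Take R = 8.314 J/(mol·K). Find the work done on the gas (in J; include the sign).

566 J

V₁ = nRT₁/P₁ = 0.668×8.314×356/109 = 18.1 L.
Isobaric: P stays 109 kPa; V/T = const ⇒ T₂ = 254 K, V₂ = 12.9 L.
W = PΔV = 109×(12.9−18.1) kPa·L = -566 J.
Work done on the gas = −W_by = 566 J.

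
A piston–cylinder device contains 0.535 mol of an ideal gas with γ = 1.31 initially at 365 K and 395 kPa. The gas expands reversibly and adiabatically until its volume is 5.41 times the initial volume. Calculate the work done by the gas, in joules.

V₁ = nRT₁/P₁ = 0.535×8.314×365/395 = 4.11 L.
Adiabatic: TV^(γ−1) = const ⇒ T₂ = 365×(0.185)^0.310 = 216 K; PV^γ = const ⇒ P₂ = 43.3 kPa.
ΔU = nCvΔT = 0.535×26.8×(216−365) = -2130 J.
Q = 0 for an adiabatic process, so W = −ΔU = 2130 J.

2130 J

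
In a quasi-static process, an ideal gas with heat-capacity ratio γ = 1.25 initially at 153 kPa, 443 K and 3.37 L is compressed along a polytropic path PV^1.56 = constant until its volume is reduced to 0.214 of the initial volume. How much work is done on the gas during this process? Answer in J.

1260 J

n = P₁V₁/(RT₁) = 153×3.37/(8.314×443) = 0.140 mol.
Polytropic n=1.56: T₂ = T₁(V₁/V₂)^(n−1) = 443×(4.67)^0.56 = 1050 K; P₂ = P₁(V₁/V₂)^n = 1700 kPa.
W = (P₁V₁−P₂V₂)/(n−1) = (153×3.37−1700×0.721)/0.56 = -1260 J.
Work done on the gas = −W_by = 1260 J.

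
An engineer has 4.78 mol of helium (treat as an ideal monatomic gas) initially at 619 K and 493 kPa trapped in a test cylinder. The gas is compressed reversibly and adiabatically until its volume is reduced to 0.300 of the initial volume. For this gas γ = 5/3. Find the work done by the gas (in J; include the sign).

V₁ = nRT₁/P₁ = 4.78×8.314×619/493 = 49.9 L.
Adiabatic: TV^(γ−1) = const ⇒ T₂ = 619×(3.33)^0.667 = 1380 K; PV^γ = const ⇒ P₂ = 3670 kPa.
ΔU = nCvΔT = 4.78×12.5×(1380−619) = 45400 J.
Q = 0 for an adiabatic process, so W = −ΔU = -45400 J.

-45400 J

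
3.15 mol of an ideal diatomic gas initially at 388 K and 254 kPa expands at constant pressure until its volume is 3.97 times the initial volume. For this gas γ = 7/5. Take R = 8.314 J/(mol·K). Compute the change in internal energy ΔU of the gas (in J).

75400 J

V₁ = nRT₁/P₁ = 3.15×8.314×388/254 = 40.0 L.
Isobaric: P stays 254 kPa; V/T = const ⇒ T₂ = 1540 K, V₂ = 159 L.
For an ideal gas ΔU = nCvΔT with Cv = (5/2)R = 20.8 J/(mol·K).
ΔU = 3.15×20.8×(1540−388) = 75400 J.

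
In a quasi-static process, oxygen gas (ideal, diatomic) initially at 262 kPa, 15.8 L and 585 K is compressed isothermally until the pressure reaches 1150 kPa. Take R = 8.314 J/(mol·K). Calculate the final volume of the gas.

Isothermal: T stays 585 K; PV = const ⇒ V₂ = 3.60 L, P₂ = 1150 kPa.

3.60 L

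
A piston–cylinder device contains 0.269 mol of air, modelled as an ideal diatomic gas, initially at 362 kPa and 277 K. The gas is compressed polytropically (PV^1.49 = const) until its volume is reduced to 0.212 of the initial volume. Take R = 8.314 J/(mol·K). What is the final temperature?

V₁ = nRT₁/P₁ = 0.269×8.314×277/362 = 1.71 L.
Polytropic n=1.49: T₂ = T₁(V₁/V₂)^(n−1) = 277×(4.72)^0.49 = 592 K; P₂ = P₁(V₁/V₂)^n = 3650 kPa.

592 K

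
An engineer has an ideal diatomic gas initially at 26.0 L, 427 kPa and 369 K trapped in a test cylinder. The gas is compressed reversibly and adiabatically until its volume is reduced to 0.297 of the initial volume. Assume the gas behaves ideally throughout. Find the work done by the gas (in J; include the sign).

n = P₁V₁/(RT₁) = 427×26.0/(8.314×369) = 3.62 mol.
Adiabatic: TV^(γ−1) = const ⇒ T₂ = 369×(3.37)^0.400 = 600 K; PV^γ = const ⇒ P₂ = 2340 kPa.
ΔU = nCvΔT = 3.62×20.8×(600−369) = 17400 J.
Q = 0 for an adiabatic process, so W = −ΔU = -17400 J.

-17400 J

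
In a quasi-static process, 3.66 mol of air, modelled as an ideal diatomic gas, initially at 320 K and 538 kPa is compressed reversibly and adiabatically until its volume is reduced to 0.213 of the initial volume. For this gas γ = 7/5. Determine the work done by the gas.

V₁ = nRT₁/P₁ = 3.66×8.314×320/538 = 18.1 L.
Adiabatic: TV^(γ−1) = const ⇒ T₂ = 320×(4.69)^0.400 = 594 K; PV^γ = const ⇒ P₂ = 4690 kPa.
ΔU = nCvΔT = 3.66×20.8×(594−320) = 20800 J.
Q = 0 for an adiabatic process, so W = −ΔU = -20800 J.

-20800 J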